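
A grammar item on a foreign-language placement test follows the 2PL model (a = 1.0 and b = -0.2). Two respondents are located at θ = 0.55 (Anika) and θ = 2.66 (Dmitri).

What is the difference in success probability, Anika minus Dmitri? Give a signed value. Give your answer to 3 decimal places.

-0.267

P(θ) = 1 / (1 + exp(−a(θ − b)))
P(Anika) = 0.6792  [exponent 0.7500]
P(Dmitri) = 0.9458  [exponent 2.8600]
Difference = 0.6792 − 0.9458 = -0.2667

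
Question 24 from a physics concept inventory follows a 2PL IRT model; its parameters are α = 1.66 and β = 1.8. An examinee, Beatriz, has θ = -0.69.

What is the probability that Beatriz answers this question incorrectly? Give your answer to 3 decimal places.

0.984

P(θ) = 1 / (1 + exp(−α(θ − β)))
Exponent: 1.66 × (-0.69 − 1.8) = -4.1334
1/(1 + e^{4.1334}) = 0.0158
P(incorrect) = 1 − 0.0158 = 0.9842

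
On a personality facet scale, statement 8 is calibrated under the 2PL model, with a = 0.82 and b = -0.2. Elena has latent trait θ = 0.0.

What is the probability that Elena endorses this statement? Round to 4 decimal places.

P(θ) = 1 / (1 + exp(−a(θ − b)))
Exponent: 0.82 × (0.0 − (-0.2)) = 0.1640
1/(1 + e^{-0.1640}) = 0.5409

0.5409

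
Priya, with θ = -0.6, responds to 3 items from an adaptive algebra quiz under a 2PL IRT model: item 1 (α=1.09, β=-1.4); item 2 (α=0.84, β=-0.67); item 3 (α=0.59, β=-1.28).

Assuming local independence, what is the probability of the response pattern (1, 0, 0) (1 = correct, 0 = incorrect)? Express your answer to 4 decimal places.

0.1372

P(θ) = 1 / (1 + exp(−α(θ − β)))
P_1 = 1/(1+e^{-0.8720}) = 0.7052
P_2 = 1/(1+e^{-0.0588}) = 0.5147
P_3 = 1/(1+e^{-0.4012}) = 0.5990
L = P_1 × (1−P_2) × (1−P_3) = 0.7052 × 0.4853 × 0.4010 = 0.13724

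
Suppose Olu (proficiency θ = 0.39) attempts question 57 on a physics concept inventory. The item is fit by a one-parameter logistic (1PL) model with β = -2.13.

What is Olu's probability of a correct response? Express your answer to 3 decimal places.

P(θ) = 1 / (1 + exp(−(θ − β)))
Exponent: (0.39 − (-2.13)) = 2.5200
1/(1 + e^{-2.5200}) = 0.9255
P = 0.9255

0.926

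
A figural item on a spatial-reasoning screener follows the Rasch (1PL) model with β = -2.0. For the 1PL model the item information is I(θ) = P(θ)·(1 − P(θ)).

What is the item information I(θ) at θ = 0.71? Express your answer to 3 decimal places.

P = 1/(1+e^{-2.7100}) = 0.9376
P(1−P) = 0.9376 × 0.0624 = 0.0585
I = P(1−P) = 0.05849

0.058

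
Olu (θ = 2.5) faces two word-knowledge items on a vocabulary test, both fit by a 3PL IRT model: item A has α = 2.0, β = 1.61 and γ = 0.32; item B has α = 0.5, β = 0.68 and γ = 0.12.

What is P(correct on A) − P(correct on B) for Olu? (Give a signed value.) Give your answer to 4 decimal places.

P(θ) = γ + (1 − γ) · 1 / (1 + exp(−α(θ − β)))
P_A = 0.9019
P_B = 0.7474
P_A − P_B = 0.1544

0.1544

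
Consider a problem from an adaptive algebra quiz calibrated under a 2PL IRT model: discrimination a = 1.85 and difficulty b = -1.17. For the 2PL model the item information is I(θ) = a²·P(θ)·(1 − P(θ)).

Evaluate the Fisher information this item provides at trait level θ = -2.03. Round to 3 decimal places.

P = 1/(1+e^{1.5910}) = 0.1692
P(1−P) = 0.1692 × 0.8308 = 0.1406
I = a² × P(1−P) = 1.85² × 0.1406 = 0.48120

0.481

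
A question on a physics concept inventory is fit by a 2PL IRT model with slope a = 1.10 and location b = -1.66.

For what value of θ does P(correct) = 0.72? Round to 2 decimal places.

-0.80

P(θ) = 1 / (1 + exp(−a(θ − b)))
logit = ln(0.7200/0.2800) = 0.9445
θ = b + logit/(a) = -1.66 + 0.9445/1.1000 = -0.8014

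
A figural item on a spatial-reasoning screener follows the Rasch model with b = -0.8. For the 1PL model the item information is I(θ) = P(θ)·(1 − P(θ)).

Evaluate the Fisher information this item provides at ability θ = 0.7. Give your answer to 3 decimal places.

0.149

P = 1/(1+e^{-1.5000}) = 0.8176
P(1−P) = 0.8176 × 0.1824 = 0.1491
I = P(1−P) = 0.14915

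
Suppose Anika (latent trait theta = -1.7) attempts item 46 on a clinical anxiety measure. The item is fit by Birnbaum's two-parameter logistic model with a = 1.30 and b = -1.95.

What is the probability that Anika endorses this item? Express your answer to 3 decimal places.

P(theta) = 1 / (1 + exp(−a(theta − b)))
Exponent: 1.30 × (-1.7 − (-1.95)) = 0.3250
1/(1 + e^{-0.3250}) = 0.5805

0.581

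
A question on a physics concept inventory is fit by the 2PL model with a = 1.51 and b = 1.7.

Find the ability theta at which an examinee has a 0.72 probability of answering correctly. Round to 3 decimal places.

P(theta) = 1 / (1 + exp(−a(theta − b)))
logit = ln(0.7200/0.2800) = 0.9445
theta = b + logit/(a) = 1.7 + 0.9445/1.5100 = 2.3255

2.325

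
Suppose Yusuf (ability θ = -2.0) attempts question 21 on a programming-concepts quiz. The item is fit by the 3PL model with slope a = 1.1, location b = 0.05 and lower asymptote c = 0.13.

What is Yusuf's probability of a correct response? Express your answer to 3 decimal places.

P(θ) = c + (1 − c) · 1 / (1 + exp(−a(θ − b)))
Exponent: 1.1 × (-2.0 − 0.05) = -2.2550
1/(1 + e^{2.2550}) = 0.0949
P = 0.13 + 0.87 × 0.0949 = 0.2126

0.213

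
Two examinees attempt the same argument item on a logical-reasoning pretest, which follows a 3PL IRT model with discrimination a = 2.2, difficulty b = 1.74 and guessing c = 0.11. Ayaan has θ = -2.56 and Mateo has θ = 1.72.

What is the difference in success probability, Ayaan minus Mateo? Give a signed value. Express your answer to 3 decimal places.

-0.435

P(θ) = c + (1 − c) · 1 / (1 + exp(−a(θ − b)))
P(Ayaan) = 0.1101  [exponent -9.4600]
P(Mateo) = 0.5452  [exponent -0.0440]
Difference = 0.1101 − 0.5452 = -0.4351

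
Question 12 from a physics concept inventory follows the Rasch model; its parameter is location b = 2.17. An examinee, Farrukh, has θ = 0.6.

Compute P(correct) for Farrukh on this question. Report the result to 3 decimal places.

P(θ) = 1 / (1 + exp(−(θ − b)))
Exponent: (0.6 − 2.17) = -1.5700
1/(1 + e^{1.5700}) = 0.1722
P = 0.1722

0.172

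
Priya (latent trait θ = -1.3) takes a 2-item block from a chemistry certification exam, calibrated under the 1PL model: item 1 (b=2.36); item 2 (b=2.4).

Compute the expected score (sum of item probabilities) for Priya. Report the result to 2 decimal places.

P(θ) = 1 / (1 + exp(−(θ − b)))
P_1 = 1/(1+e^{3.6600}) = 0.0251
P_2 = 1/(1+e^{3.7000}) = 0.0241
E[score] = 0.0251 + 0.0241 = 0.0492

0.05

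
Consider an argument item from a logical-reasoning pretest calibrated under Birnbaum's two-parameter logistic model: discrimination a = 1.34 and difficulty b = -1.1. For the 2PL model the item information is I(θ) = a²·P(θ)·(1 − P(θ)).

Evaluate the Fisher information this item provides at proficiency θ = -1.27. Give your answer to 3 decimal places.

0.443

P = 1/(1+e^{0.2278}) = 0.4433
P(1−P) = 0.4433 × 0.5567 = 0.2468
I = a² × P(1−P) = 1.34² × 0.2468 = 0.44313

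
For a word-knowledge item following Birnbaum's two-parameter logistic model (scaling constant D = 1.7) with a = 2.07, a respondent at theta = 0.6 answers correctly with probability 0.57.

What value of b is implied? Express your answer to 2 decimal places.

P(theta) = 1 / (1 + exp(−D·a(theta − b)))
logit(0.57) = ln(0.57/0.43) = 0.2819
b = theta − logit/(1.7·a) = 0.6 − 0.2819/3.5190 = 0.5199

0.52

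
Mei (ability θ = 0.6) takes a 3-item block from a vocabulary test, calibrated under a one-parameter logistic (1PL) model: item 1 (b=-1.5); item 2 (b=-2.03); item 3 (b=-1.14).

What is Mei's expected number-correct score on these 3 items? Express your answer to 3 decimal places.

P(θ) = 1 / (1 + exp(−(θ − b)))
P_1 = 1/(1+e^{-2.1000}) = 0.8909
P_2 = 1/(1+e^{-2.6300}) = 0.9328
P_3 = 1/(1+e^{-1.7400}) = 0.8507
E[score] = 0.8909 + 0.9328 + 0.8507 = 2.6744

2.674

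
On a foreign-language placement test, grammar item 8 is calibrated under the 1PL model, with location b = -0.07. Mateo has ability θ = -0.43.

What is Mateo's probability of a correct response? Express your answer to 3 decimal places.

P(θ) = 1 / (1 + exp(−(θ − b)))
Exponent: (-0.43 − (-0.07)) = -0.3600
1/(1 + e^{0.3600}) = 0.4110
P = 0.4110

0.411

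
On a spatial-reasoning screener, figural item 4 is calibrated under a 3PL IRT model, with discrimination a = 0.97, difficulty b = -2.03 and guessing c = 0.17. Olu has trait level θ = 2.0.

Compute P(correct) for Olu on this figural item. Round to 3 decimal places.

P(θ) = c + (1 − c) · 1 / (1 + exp(−a(θ − b)))
Exponent: 0.97 × (2.0 − (-2.03)) = 3.9091
1/(1 + e^{-3.9091}) = 0.9803
P = 0.17 + 0.83 × 0.9803 = 0.9837

0.984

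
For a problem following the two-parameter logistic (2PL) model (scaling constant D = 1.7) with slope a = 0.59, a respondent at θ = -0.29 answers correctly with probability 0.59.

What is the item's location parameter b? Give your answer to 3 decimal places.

-0.653

P(θ) = 1 / (1 + exp(−D·a(θ − b)))
logit(0.59) = ln(0.59/0.41) = 0.3640
b = θ − logit/(1.7·a) = -0.29 − 0.3640/1.0030 = -0.6529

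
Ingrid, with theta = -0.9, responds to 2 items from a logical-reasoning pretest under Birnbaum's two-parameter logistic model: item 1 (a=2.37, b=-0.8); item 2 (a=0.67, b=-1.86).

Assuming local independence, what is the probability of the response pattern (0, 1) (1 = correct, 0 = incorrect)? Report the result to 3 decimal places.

P(theta) = 1 / (1 + exp(−a(theta − b)))
P_1 = 1/(1+e^{0.2370}) = 0.4410
P_2 = 1/(1+e^{-0.6432}) = 0.6555
L = (1−P_1) × P_2 = 0.5590 × 0.6555 = 0.36639

0.366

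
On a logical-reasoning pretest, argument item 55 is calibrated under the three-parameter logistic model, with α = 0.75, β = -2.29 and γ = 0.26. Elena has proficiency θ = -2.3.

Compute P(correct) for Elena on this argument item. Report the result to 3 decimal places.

0.629

P(θ) = γ + (1 − γ) · 1 / (1 + exp(−α(θ − β)))
Exponent: 0.75 × (-2.3 − (-2.29)) = -0.0075
1/(1 + e^{0.0075}) = 0.4981
P = 0.26 + 0.74 × 0.4981 = 0.6286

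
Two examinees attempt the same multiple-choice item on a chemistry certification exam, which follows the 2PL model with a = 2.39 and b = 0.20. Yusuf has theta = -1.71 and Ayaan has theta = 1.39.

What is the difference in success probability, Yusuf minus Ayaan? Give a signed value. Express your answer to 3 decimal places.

P(theta) = 1 / (1 + exp(−a(theta − b)))
P(Yusuf) = 0.0103  [exponent -4.5649]
P(Ayaan) = 0.9450  [exponent 2.8441]
Difference = 0.0103 − 0.9450 = -0.9347

-0.935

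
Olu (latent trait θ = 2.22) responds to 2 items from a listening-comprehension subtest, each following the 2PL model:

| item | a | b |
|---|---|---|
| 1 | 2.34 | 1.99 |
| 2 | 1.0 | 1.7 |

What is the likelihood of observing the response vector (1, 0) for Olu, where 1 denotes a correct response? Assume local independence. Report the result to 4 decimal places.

P(θ) = 1 / (1 + exp(−a(θ − b)))
P_1 = 1/(1+e^{-0.5382}) = 0.6314
P_2 = 1/(1+e^{-0.5200}) = 0.6271
L = P_1 × (1−P_2) = 0.6314 × 0.3729 = 0.23542

0.2354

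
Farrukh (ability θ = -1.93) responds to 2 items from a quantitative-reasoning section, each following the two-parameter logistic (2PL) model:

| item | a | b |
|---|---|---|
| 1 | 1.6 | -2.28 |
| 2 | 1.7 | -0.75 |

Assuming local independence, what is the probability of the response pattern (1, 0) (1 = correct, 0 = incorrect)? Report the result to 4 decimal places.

P(θ) = 1 / (1 + exp(−a(θ − b)))
P_1 = 1/(1+e^{-0.5600}) = 0.6365
P_2 = 1/(1+e^{2.0060}) = 0.1186
L = P_1 × (1−P_2) = 0.6365 × 0.8814 = 0.56099

0.5610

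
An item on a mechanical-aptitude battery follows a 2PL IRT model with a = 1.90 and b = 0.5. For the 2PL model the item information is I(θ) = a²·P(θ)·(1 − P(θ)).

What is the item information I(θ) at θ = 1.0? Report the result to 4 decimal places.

0.7260

P = 1/(1+e^{-0.9500}) = 0.7211
P(1−P) = 0.7211 × 0.2789 = 0.2011
I = a² × P(1−P) = 1.90² × 0.2011 = 0.72600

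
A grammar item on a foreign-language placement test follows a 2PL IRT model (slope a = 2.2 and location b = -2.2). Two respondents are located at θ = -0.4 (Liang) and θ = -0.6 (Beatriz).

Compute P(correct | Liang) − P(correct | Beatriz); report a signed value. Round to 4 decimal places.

P(θ) = 1 / (1 + exp(−a(θ − b)))
P(Liang) = 0.9813  [exponent 3.9600]
P(Beatriz) = 0.9713  [exponent 3.5200]
Difference = 0.9813 − 0.9713 = 0.0100

0.0100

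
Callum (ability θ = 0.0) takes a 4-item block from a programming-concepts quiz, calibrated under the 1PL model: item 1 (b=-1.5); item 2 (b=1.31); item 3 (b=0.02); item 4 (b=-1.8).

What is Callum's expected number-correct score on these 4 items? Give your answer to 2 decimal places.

P(θ) = 1 / (1 + exp(−(θ − b)))
P_1 = 1/(1+e^{-1.5000}) = 0.8176
P_2 = 1/(1+e^{1.3100}) = 0.2125
P_3 = 1/(1+e^{0.0200}) = 0.4950
P_4 = 1/(1+e^{-1.8000}) = 0.8581
E[score] = 0.8176 + 0.2125 + 0.4950 + 0.8581 = 2.3832

2.38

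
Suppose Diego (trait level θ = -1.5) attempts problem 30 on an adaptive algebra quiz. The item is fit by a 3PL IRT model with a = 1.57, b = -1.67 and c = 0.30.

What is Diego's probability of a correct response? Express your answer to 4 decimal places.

P(θ) = c + (1 − c) · 1 / (1 + exp(−a(θ − b)))
Exponent: 1.57 × (-1.5 − (-1.67)) = 0.2669
1/(1 + e^{-0.2669}) = 0.5663
P = 0.30 + 0.70 × 0.5663 = 0.6964

0.6964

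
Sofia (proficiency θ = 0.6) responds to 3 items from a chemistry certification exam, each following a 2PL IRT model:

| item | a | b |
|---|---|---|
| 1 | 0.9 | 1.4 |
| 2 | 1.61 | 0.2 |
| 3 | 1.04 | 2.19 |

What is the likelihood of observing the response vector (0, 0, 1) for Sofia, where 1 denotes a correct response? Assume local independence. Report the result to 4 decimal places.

P(θ) = 1 / (1 + exp(−a(θ − b)))
P_1 = 1/(1+e^{0.7200}) = 0.3274
P_2 = 1/(1+e^{-0.6440}) = 0.6557
P_3 = 1/(1+e^{1.6536}) = 0.1606
L = (1−P_1) × (1−P_2) × P_3 = 0.6726 × 0.3443 × 0.1606 = 0.03720

0.0372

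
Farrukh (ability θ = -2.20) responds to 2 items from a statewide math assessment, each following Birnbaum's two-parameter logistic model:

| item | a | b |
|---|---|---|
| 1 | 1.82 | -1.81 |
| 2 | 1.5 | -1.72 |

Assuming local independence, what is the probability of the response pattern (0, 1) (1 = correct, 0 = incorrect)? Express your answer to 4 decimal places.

0.2195

P(θ) = 1 / (1 + exp(−a(θ − b)))
P_1 = 1/(1+e^{0.7098}) = 0.3296
P_2 = 1/(1+e^{0.7200}) = 0.3274
L = (1−P_1) × P_2 = 0.6704 × 0.3274 = 0.21947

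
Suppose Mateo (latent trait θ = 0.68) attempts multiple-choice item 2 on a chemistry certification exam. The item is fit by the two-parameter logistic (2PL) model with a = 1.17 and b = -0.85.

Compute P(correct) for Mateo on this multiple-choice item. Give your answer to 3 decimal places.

0.857

P(θ) = 1 / (1 + exp(−a(θ − b)))
Exponent: 1.17 × (0.68 − (-0.85)) = 1.7901
1/(1 + e^{-1.7901}) = 0.8569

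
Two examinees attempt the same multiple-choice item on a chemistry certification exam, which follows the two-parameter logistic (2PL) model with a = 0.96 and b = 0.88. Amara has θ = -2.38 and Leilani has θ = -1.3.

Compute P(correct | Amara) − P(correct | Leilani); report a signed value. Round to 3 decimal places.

P(θ) = 1 / (1 + exp(−a(θ − b)))
P(Amara) = 0.0419  [exponent -3.1296]
P(Leilani) = 0.1098  [exponent -2.0928]
Difference = 0.0419 − 0.1098 = -0.0679

-0.068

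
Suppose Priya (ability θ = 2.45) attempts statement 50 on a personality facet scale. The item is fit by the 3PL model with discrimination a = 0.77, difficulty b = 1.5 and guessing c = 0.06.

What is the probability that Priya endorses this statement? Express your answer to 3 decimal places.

P(θ) = c + (1 − c) · 1 / (1 + exp(−a(θ − b)))
Exponent: 0.77 × (2.45 − 1.5) = 0.7315
1/(1 + e^{-0.7315}) = 0.6751
P = 0.06 + 0.94 × 0.6751 = 0.6946

0.695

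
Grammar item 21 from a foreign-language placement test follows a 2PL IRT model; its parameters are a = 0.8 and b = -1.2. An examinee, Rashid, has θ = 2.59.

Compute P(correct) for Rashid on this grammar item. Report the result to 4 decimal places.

0.9540

P(θ) = 1 / (1 + exp(−a(θ − b)))
Exponent: 0.8 × (2.59 − (-1.2)) = 3.0320
1/(1 + e^{-3.0320}) = 0.9540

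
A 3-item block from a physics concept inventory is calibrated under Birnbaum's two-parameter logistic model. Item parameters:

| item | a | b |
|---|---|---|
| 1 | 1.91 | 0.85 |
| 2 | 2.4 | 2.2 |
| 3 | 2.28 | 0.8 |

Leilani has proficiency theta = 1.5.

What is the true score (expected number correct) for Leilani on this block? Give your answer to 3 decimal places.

P(theta) = 1 / (1 + exp(−a(theta − b)))
P_1 = 1/(1+e^{-1.2415}) = 0.7758
P_2 = 1/(1+e^{1.6800}) = 0.1571
P_3 = 1/(1+e^{-1.5960}) = 0.8315
E[score] = 0.7758 + 0.1571 + 0.8315 = 1.7644

1.764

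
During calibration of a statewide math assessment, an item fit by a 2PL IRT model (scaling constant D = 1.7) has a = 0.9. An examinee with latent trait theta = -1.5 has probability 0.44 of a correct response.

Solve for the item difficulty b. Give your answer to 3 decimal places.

P(theta) = 1 / (1 + exp(−D·a(theta − b)))
logit(0.44) = ln(0.44/0.56) = -0.2412
b = theta − logit/(1.7·a) = -1.5 − (-0.2412)/1.5300 = -1.3424

-1.342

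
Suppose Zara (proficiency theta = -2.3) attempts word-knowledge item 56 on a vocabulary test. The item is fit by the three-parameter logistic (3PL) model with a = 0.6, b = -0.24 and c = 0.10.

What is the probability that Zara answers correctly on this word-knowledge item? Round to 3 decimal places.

0.303

P(theta) = c + (1 − c) · 1 / (1 + exp(−a(theta − b)))
Exponent: 0.6 × (-2.3 − (-0.24)) = -1.2360
1/(1 + e^{1.2360}) = 0.2251
P = 0.10 + 0.90 × 0.2251 = 0.3026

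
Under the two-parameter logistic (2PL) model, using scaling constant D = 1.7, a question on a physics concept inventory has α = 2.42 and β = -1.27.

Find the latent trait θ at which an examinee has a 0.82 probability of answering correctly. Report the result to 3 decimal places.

P(θ) = 1 / (1 + exp(−D·α(θ − β)))
logit = ln(0.8200/0.1800) = 1.5163
θ = β + logit/(1.7·α) = -1.27 + 1.5163/4.1140 = -0.9014

-0.901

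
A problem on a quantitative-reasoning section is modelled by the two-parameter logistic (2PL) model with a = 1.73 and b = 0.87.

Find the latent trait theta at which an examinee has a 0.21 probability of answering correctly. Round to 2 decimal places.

P(theta) = 1 / (1 + exp(−a(theta − b)))
logit = ln(0.2100/0.7900) = -1.3249
theta = b + logit/(a) = 0.87 + (-1.3249)/1.7300 = 0.1041

0.10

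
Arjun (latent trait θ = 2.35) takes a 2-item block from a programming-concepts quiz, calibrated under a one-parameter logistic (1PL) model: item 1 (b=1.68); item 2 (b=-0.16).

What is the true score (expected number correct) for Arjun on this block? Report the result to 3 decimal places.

P(θ) = 1 / (1 + exp(−(θ − b)))
P_1 = 1/(1+e^{-0.6700}) = 0.6615
P_2 = 1/(1+e^{-2.5100}) = 0.9248
E[score] = 0.6615 + 0.9248 = 1.5863

1.586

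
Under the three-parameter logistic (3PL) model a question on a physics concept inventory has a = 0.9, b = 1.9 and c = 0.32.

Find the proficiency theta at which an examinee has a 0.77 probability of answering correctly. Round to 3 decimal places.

2.646

P(theta) = c + (1 − c) · 1 / (1 + exp(−a(theta − b)))
Remove guessing floor: (0.77 − 0.32)/(1 − 0.32) = 0.6618
logit = ln(0.6618/0.3382) = 0.6712
theta = b + logit/(a) = 1.9 + 0.6712/0.9000 = 2.6457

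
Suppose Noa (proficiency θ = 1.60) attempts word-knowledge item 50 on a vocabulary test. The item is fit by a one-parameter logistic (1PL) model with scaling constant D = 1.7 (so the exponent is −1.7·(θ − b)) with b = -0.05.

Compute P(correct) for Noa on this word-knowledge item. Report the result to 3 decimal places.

P(θ) = 1 / (1 + exp(−D·(θ − b)))
Exponent: 1.7 × (1.60 − (-0.05)) = 2.8050
1/(1 + e^{-2.8050}) = 0.9429
P = 0.9429

0.943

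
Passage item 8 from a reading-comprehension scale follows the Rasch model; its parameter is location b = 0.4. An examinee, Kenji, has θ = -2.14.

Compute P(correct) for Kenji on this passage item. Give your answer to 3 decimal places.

0.073

P(θ) = 1 / (1 + exp(−(θ − b)))
Exponent: (-2.14 − 0.4) = -2.5400
1/(1 + e^{2.5400}) = 0.0731
P = 0.0731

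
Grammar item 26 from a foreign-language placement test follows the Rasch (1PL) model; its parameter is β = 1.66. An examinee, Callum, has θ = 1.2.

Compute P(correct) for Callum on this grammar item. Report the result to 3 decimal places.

0.387

P(θ) = 1 / (1 + exp(−(θ − β)))
Exponent: (1.2 − 1.66) = -0.4600
1/(1 + e^{0.4600}) = 0.3870
P = 0.3870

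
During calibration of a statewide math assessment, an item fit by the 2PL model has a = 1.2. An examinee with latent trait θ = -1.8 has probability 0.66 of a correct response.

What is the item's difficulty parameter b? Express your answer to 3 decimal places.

-2.353

P(θ) = 1 / (1 + exp(−a(θ − b)))
logit(0.66) = ln(0.66/0.34) = 0.6633
b = θ − logit/(a) = -1.8 − 0.6633/1.2000 = -2.3527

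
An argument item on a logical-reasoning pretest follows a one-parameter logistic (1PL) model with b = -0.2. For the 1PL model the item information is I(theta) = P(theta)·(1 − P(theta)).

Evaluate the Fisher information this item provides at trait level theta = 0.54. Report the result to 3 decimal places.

0.219

P = 1/(1+e^{-0.7400}) = 0.6770
P(1−P) = 0.6770 × 0.3230 = 0.2187
I = P(1−P) = 0.21867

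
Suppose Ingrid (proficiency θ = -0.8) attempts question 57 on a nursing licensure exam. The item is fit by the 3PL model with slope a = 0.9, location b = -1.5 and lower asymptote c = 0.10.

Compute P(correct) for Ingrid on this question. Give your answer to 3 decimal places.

0.687

P(θ) = c + (1 − c) · 1 / (1 + exp(−a(θ − b)))
Exponent: 0.9 × (-0.8 − (-1.5)) = 0.6300
1/(1 + e^{-0.6300}) = 0.6525
P = 0.10 + 0.90 × 0.6525 = 0.6872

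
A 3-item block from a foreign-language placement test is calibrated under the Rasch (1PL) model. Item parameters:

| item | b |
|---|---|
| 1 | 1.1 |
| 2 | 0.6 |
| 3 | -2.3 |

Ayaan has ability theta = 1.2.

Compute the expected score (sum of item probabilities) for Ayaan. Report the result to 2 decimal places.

P(theta) = 1 / (1 + exp(−(theta − b)))
P_1 = 1/(1+e^{-0.1000}) = 0.5250
P_2 = 1/(1+e^{-0.6000}) = 0.6457
P_3 = 1/(1+e^{-3.5000}) = 0.9707
E[score] = 0.5250 + 0.6457 + 0.9707 = 2.1413

2.14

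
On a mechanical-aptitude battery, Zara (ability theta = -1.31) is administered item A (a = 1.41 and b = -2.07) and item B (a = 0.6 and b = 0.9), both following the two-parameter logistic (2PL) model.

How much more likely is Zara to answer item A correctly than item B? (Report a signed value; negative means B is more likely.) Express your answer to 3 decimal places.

P(theta) = 1 / (1 + exp(−a(theta − b)))
P_A = 0.7449
P_B = 0.2098
P_A − P_B = 0.5351

0.535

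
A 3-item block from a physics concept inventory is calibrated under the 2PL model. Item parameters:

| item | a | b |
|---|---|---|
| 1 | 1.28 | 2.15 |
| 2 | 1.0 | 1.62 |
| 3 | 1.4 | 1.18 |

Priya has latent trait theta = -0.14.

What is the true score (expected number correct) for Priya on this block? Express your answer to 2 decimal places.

P(theta) = 1 / (1 + exp(−a(theta − b)))
P_1 = 1/(1+e^{2.9312}) = 0.0506
P_2 = 1/(1+e^{1.7600}) = 0.1468
P_3 = 1/(1+e^{1.8480}) = 0.1361
E[score] = 0.0506 + 0.1468 + 0.1361 = 0.3335

0.33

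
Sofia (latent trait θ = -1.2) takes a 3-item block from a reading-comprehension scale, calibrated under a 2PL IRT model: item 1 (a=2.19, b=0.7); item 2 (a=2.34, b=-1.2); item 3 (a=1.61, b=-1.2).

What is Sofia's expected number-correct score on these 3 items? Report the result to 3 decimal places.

P(θ) = 1 / (1 + exp(−a(θ − b)))
P_1 = 1/(1+e^{4.1610}) = 0.0154
P_2 = 1/(1+e^{0.0000}) = 0.5000
P_3 = 1/(1+e^{0.0000}) = 0.5000
E[score] = 0.0154 + 0.5000 + 0.5000 = 1.0154

1.015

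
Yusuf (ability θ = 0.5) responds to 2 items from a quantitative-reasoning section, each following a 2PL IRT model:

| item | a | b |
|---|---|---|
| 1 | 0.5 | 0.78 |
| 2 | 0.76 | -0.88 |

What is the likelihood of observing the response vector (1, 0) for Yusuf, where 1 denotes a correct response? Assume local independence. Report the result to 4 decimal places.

0.1207

P(θ) = 1 / (1 + exp(−a(θ − b)))
P_1 = 1/(1+e^{0.1400}) = 0.4651
P_2 = 1/(1+e^{-1.0488}) = 0.7405
L = P_1 × (1−P_2) = 0.4651 × 0.2595 = 0.12066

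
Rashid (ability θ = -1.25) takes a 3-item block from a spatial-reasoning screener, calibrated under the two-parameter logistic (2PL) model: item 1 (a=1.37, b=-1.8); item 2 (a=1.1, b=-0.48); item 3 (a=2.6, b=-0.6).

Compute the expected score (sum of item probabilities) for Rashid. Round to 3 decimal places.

1.136

P(θ) = 1 / (1 + exp(−a(θ − b)))
P_1 = 1/(1+e^{-0.7535}) = 0.6799
P_2 = 1/(1+e^{0.8470}) = 0.3001
P_3 = 1/(1+e^{1.6900}) = 0.1558
E[score] = 0.6799 + 0.3001 + 0.1558 = 1.1358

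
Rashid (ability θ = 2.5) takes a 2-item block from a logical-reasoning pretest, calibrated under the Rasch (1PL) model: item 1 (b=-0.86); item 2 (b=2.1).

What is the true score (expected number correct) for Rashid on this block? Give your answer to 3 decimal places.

1.565

P(θ) = 1 / (1 + exp(−(θ − b)))
P_1 = 1/(1+e^{-3.3600}) = 0.9664
P_2 = 1/(1+e^{-0.4000}) = 0.5987
E[score] = 0.9664 + 0.5987 = 1.5651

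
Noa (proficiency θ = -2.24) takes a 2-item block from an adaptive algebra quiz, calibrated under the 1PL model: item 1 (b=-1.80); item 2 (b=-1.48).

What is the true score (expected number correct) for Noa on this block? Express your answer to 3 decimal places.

P(θ) = 1 / (1 + exp(−(θ − b)))
P_1 = 1/(1+e^{0.4400}) = 0.3917
P_2 = 1/(1+e^{0.7600}) = 0.3186
E[score] = 0.3917 + 0.3186 = 0.7104

0.710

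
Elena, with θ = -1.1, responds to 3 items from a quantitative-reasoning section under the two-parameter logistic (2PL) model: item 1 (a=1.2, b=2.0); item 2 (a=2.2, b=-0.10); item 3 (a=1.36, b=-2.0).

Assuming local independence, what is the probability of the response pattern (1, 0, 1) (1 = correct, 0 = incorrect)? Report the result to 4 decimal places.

P(θ) = 1 / (1 + exp(−a(θ − b)))
P_1 = 1/(1+e^{3.7200}) = 0.0237
P_2 = 1/(1+e^{2.2000}) = 0.0998
P_3 = 1/(1+e^{-1.2240}) = 0.7728
L = P_1 × (1−P_2) × P_3 = 0.0237 × 0.9002 × 0.7728 = 0.01646

0.0165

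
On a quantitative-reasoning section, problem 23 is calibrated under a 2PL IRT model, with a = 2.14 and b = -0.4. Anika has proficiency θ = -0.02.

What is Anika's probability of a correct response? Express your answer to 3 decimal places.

P(θ) = 1 / (1 + exp(−a(θ − b)))
Exponent: 2.14 × (-0.02 − (-0.4)) = 0.8132
1/(1 + e^{-0.8132}) = 0.6928

0.693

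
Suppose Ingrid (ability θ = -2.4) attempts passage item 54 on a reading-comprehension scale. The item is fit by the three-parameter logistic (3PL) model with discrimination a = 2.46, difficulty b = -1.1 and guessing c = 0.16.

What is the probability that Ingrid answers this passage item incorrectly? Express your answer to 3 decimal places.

P(θ) = c + (1 − c) · 1 / (1 + exp(−a(θ − b)))
Exponent: 2.46 × (-2.4 − (-1.1)) = -3.1980
1/(1 + e^{3.1980}) = 0.0392
P = 0.16 + 0.84 × 0.0392 = 0.1930
P(incorrect) = 1 − 0.1930 = 0.8070

0.807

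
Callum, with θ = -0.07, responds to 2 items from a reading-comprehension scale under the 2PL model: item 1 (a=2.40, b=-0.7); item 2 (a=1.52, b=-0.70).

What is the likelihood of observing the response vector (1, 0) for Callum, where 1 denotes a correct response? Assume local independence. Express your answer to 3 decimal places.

P(θ) = 1 / (1 + exp(−a(θ − b)))
P_1 = 1/(1+e^{-1.5120}) = 0.8194
P_2 = 1/(1+e^{-0.9576}) = 0.7226
L = P_1 × (1−P_2) = 0.8194 × 0.2774 = 0.22726

0.227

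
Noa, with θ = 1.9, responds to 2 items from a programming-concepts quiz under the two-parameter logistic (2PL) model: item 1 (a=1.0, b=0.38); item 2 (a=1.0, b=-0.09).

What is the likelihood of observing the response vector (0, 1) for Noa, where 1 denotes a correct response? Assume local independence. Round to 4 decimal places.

P(θ) = 1 / (1 + exp(−a(θ − b)))
P_1 = 1/(1+e^{-1.5200}) = 0.8205
P_2 = 1/(1+e^{-1.9900}) = 0.8797
L = (1−P_1) × P_2 = 0.1795 × 0.8797 = 0.15788

0.1579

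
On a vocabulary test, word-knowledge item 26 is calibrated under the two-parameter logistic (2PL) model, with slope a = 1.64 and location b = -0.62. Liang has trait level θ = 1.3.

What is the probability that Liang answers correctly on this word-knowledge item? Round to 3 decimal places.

0.959

P(θ) = 1 / (1 + exp(−a(θ − b)))
Exponent: 1.64 × (1.3 − (-0.62)) = 3.1488
1/(1 + e^{-3.1488}) = 0.9589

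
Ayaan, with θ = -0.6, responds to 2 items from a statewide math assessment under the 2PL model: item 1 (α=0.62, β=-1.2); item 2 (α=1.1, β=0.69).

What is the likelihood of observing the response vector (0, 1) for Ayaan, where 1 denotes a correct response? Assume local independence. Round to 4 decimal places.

0.0795

P(θ) = 1 / (1 + exp(−α(θ − β)))
P_1 = 1/(1+e^{-0.3720}) = 0.5919
P_2 = 1/(1+e^{1.4190}) = 0.1948
L = (1−P_1) × P_2 = 0.4081 × 0.1948 = 0.07950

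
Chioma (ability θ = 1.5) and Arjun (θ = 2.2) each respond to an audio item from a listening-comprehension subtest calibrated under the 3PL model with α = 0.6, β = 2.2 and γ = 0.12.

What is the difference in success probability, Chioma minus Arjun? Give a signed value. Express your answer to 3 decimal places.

P(θ) = γ + (1 − γ) · 1 / (1 + exp(−α(θ − β)))
P(Chioma) = 0.4689  [exponent -0.4200]
P(Arjun) = 0.5600  [exponent 0.0000]
Difference = 0.4689 − 0.5600 = -0.0911

-0.091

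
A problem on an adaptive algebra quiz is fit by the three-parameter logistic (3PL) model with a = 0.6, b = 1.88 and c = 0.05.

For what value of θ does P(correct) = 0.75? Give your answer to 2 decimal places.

3.60

P(θ) = c + (1 − c) · 1 / (1 + exp(−a(θ − b)))
Remove guessing floor: (0.75 − 0.05)/(1 − 0.05) = 0.7368
logit = ln(0.7368/0.2632) = 1.0296
θ = b + logit/(a) = 1.88 + 1.0296/0.6000 = 3.5960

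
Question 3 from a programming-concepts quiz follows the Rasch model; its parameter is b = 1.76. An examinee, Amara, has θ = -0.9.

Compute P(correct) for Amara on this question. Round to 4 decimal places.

P(θ) = 1 / (1 + exp(−(θ − b)))
Exponent: (-0.9 − 1.76) = -2.6600
1/(1 + e^{2.6600}) = 0.0654
P = 0.0654

0.0654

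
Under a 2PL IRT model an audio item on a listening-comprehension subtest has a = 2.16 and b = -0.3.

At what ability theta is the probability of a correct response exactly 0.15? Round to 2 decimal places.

P(theta) = 1 / (1 + exp(−a(theta − b)))
logit = ln(0.1500/0.8500) = -1.7346
theta = b + logit/(a) = -0.3 + (-1.7346)/2.1600 = -1.1031

-1.10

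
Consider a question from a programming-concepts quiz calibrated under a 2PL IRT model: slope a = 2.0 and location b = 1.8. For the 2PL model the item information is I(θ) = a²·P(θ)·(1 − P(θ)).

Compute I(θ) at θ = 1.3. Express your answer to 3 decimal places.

P = 1/(1+e^{1.0000}) = 0.2689
P(1−P) = 0.2689 × 0.7311 = 0.1966
I = a² × P(1−P) = 2.0² × 0.1966 = 0.78645

0.786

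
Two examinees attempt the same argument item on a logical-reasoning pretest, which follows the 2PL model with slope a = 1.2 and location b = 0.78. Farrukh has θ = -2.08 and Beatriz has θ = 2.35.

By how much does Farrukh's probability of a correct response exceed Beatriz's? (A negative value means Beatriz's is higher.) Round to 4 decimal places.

P(θ) = 1 / (1 + exp(−a(θ − b)))
P(Farrukh) = 0.0313  [exponent -3.4320]
P(Beatriz) = 0.8681  [exponent 1.8840]
Difference = 0.0313 − 0.8681 = -0.8368

-0.8368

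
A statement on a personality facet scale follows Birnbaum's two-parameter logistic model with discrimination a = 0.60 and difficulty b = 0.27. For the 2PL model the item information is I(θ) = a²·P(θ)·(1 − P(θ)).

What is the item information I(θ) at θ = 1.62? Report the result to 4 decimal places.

P = 1/(1+e^{-0.8100}) = 0.6921
P(1−P) = 0.6921 × 0.3079 = 0.2131
I = a² × P(1−P) = 0.60² × 0.2131 = 0.07671

0.0767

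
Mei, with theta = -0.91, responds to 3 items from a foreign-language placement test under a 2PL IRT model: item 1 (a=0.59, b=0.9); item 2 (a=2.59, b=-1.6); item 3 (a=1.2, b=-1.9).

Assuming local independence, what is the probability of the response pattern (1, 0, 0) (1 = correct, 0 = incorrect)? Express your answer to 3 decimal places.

0.009

P(theta) = 1 / (1 + exp(−a(theta − b)))
P_1 = 1/(1+e^{1.0679}) = 0.2558
P_2 = 1/(1+e^{-1.7871}) = 0.8566
P_3 = 1/(1+e^{-1.1880}) = 0.7664
L = P_1 × (1−P_2) × (1−P_3) = 0.2558 × 0.1434 × 0.2336 = 0.00857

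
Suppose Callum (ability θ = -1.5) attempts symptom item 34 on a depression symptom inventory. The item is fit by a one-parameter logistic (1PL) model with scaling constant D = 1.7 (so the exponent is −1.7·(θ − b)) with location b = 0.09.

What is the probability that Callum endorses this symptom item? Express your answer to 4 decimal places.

0.0628

P(θ) = 1 / (1 + exp(−D·(θ − b)))
Exponent: 1.7 × (-1.5 − 0.09) = -2.7030
1/(1 + e^{2.7030}) = 0.0628
P = 0.0628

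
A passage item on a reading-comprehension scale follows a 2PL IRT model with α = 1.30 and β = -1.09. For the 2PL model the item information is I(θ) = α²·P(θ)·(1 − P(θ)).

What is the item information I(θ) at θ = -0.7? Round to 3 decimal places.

P = 1/(1+e^{-0.5070}) = 0.6241
P(1−P) = 0.6241 × 0.3759 = 0.2346
I = α² × P(1−P) = 1.30² × 0.2346 = 0.39647

0.396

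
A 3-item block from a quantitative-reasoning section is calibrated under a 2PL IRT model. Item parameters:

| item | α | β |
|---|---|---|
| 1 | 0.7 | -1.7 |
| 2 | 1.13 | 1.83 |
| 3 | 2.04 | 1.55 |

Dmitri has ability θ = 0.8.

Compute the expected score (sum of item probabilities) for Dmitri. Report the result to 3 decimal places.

P(θ) = 1 / (1 + exp(−α(θ − β)))
P_1 = 1/(1+e^{-1.7500}) = 0.8520
P_2 = 1/(1+e^{1.1639}) = 0.2380
P_3 = 1/(1+e^{1.5300}) = 0.1780
E[score] = 0.8520 + 0.2380 + 0.1780 = 1.2679

1.268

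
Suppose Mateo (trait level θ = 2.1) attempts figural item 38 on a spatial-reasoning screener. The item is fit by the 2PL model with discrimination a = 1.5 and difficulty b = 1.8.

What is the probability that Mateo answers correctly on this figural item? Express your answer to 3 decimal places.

0.611

P(θ) = 1 / (1 + exp(−a(θ − b)))
Exponent: 1.5 × (2.1 − 1.8) = 0.4500
1/(1 + e^{-0.4500}) = 0.6106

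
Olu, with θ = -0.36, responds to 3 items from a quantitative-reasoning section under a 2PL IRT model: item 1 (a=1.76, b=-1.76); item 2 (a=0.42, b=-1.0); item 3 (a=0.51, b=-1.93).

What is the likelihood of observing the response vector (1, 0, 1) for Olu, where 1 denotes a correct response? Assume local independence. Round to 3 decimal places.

P(θ) = 1 / (1 + exp(−a(θ − b)))
P_1 = 1/(1+e^{-2.4640}) = 0.9216
P_2 = 1/(1+e^{-0.2688}) = 0.5668
P_3 = 1/(1+e^{-0.8007}) = 0.6901
L = P_1 × (1−P_2) × P_3 = 0.9216 × 0.4332 × 0.6901 = 0.27552

0.276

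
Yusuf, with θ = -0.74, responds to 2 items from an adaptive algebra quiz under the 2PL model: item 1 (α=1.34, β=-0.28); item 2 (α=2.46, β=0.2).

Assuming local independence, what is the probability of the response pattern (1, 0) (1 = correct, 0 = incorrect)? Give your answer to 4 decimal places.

0.3190

P(θ) = 1 / (1 + exp(−α(θ − β)))
P_1 = 1/(1+e^{0.6164}) = 0.3506
P_2 = 1/(1+e^{2.3124}) = 0.0901
L = P_1 × (1−P_2) = 0.3506 × 0.9099 = 0.31901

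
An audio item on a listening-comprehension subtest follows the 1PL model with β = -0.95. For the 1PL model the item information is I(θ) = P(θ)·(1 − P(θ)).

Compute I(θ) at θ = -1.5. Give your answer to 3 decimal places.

0.232

P = 1/(1+e^{0.5500}) = 0.3659
P(1−P) = 0.3659 × 0.6341 = 0.2320
I = P(1−P) = 0.23201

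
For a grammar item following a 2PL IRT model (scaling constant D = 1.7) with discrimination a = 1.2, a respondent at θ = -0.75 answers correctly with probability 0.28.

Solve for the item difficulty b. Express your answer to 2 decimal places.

P(θ) = 1 / (1 + exp(−D·a(θ − b)))
logit(0.28) = ln(0.28/0.72) = -0.9445
b = θ − logit/(1.7·a) = -0.75 − (-0.9445)/2.0400 = -0.2870

-0.29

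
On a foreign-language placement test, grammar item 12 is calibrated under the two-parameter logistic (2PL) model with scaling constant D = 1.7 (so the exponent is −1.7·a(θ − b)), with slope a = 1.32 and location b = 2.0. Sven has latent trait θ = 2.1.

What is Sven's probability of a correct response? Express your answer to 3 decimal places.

P(θ) = 1 / (1 + exp(−D·a(θ − b)))
Exponent: 1.7 × 1.32 × (2.1 − 2.0) = 0.2244
1/(1 + e^{-0.2244}) = 0.5559
P = 0.5559

0.556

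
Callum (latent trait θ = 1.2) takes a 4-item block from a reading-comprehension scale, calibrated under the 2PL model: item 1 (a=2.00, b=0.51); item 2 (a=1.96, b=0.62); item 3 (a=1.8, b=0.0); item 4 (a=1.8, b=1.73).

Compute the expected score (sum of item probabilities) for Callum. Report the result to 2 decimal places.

P(θ) = 1 / (1 + exp(−a(θ − b)))
P_1 = 1/(1+e^{-1.3800}) = 0.7990
P_2 = 1/(1+e^{-1.1368}) = 0.7571
P_3 = 1/(1+e^{-2.1600}) = 0.8966
P_4 = 1/(1+e^{0.9540}) = 0.2781
E[score] = 0.7990 + 0.7571 + 0.8966 + 0.2781 = 2.7308

2.73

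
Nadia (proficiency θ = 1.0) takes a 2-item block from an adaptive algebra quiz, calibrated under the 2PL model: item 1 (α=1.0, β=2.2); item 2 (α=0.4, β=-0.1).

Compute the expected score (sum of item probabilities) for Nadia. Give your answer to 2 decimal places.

0.84

P(θ) = 1 / (1 + exp(−α(θ − β)))
P_1 = 1/(1+e^{1.2000}) = 0.2315
P_2 = 1/(1+e^{-0.4400}) = 0.6083
E[score] = 0.2315 + 0.6083 = 0.8397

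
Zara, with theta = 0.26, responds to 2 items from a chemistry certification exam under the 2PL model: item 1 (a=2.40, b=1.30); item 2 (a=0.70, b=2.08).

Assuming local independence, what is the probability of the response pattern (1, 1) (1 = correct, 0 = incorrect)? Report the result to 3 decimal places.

P(theta) = 1 / (1 + exp(−a(theta − b)))
P_1 = 1/(1+e^{2.4960}) = 0.0761
P_2 = 1/(1+e^{1.2740}) = 0.2186
L = P_1 × P_2 = 0.0761 × 0.2186 = 0.01664

0.017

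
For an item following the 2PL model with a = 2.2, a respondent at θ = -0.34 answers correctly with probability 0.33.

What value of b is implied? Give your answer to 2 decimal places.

P(θ) = 1 / (1 + exp(−a(θ − b)))
logit(0.33) = ln(0.33/0.67) = -0.7082
b = θ − logit/(a) = -0.34 − (-0.7082)/2.2000 = -0.0181

-0.02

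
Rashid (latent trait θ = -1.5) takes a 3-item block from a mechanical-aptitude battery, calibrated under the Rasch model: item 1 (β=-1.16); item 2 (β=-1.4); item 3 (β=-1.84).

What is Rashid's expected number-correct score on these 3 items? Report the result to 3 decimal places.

1.475

P(θ) = 1 / (1 + exp(−(θ − β)))
P_1 = 1/(1+e^{0.3400}) = 0.4158
P_2 = 1/(1+e^{0.1000}) = 0.4750
P_3 = 1/(1+e^{-0.3400}) = 0.5842
E[score] = 0.4158 + 0.4750 + 0.5842 = 1.4750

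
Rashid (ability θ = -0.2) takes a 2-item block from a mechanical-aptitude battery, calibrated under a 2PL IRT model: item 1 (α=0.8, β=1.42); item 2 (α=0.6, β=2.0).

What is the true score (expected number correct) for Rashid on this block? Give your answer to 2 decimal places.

P(θ) = 1 / (1 + exp(−α(θ − β)))
P_1 = 1/(1+e^{1.2960}) = 0.2148
P_2 = 1/(1+e^{1.3200}) = 0.2108
E[score] = 0.2148 + 0.2108 = 0.4257

0.43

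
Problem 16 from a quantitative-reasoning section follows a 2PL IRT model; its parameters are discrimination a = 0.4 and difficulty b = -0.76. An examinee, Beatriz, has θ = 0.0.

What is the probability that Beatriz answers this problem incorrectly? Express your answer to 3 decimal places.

P(θ) = 1 / (1 + exp(−a(θ − b)))
Exponent: 0.4 × (0.0 − (-0.76)) = 0.3040
1/(1 + e^{-0.3040}) = 0.5754
P(incorrect) = 1 − 0.5754 = 0.4246

0.425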